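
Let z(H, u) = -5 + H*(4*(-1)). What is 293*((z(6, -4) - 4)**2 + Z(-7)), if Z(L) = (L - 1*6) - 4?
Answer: 314096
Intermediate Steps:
z(H, u) = -5 - 4*H (z(H, u) = -5 + H*(-4) = -5 - 4*H)
Z(L) = -10 + L (Z(L) = (L - 6) - 4 = (-6 + L) - 4 = -10 + L)
293*((z(6, -4) - 4)**2 + Z(-7)) = 293*(((-5 - 4*6) - 4)**2 + (-10 - 7)) = 293*(((-5 - 24) - 4)**2 - 17) = 293*((-29 - 4)**2 - 17) = 293*((-33)**2 - 17) = 293*(1089 - 17) = 293*1072 = 314096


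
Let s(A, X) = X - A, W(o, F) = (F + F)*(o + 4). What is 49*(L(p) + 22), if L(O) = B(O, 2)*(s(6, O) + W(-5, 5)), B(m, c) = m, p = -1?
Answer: 1911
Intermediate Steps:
W(o, F) = 2*F*(4 + o) (W(o, F) = (2*F)*(4 + o) = 2*F*(4 + o))
L(O) = O*(-16 + O) (L(O) = O*((O - 1*6) + 2*5*(4 - 5)) = O*((O - 6) + 2*5*(-1)) = O*((-6 + O) - 10) = O*(-16 + O))
49*(L(p) + 22) = 49*(-(-16 - 1) + 22) = 49*(-1*(-17) + 22) = 49*(17 + 22) = 49*39 = 1911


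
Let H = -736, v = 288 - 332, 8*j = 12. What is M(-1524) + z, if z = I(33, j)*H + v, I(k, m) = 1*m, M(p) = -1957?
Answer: -3105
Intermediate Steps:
j = 3/2 (j = (1/8)*12 = 3/2 ≈ 1.5000)
I(k, m) = m
v = -44
z = -1148 (z = (3/2)*(-736) - 44 = -1104 - 44 = -1148)
M(-1524) + z = -1957 - 1148 = -3105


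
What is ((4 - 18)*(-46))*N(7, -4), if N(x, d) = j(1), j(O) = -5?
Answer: -3220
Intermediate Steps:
N(x, d) = -5
((4 - 18)*(-46))*N(7, -4) = ((4 - 18)*(-46))*(-5) = -14*(-46)*(-5) = 644*(-5) = -3220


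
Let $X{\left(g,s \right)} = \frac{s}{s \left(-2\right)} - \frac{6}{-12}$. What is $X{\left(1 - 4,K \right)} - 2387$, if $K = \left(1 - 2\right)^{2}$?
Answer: $-2387$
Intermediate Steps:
$K = 1$ ($K = \left(-1\right)^{2} = 1$)
$X{\left(g,s \right)} = 0$ ($X{\left(g,s \right)} = \frac{s}{\left(-2\right) s} - - \frac{1}{2} = s \left(- \frac{1}{2 s}\right) + \frac{1}{2} = - \frac{1}{2} + \frac{1}{2} = 0$)
$X{\left(1 - 4,K \right)} - 2387 = 0 - 2387 = -2387$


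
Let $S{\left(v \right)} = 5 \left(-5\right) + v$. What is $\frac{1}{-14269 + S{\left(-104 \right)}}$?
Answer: $- \frac{1}{14398} \approx -6.9454 \cdot 10^{-5}$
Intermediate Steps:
$S{\left(v \right)} = -25 + v$
$\frac{1}{-14269 + S{\left(-104 \right)}} = \frac{1}{-14269 - 129} = \frac{1}{-14398} = - \frac{1}{14398}$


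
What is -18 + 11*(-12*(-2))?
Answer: 246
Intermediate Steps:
-18 + 11*(-12*(-2)) = -18 + 11*24 = -18 + 264 = 246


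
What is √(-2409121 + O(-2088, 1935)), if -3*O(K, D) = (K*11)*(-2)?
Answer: I*√2424433 ≈ 1557.1*I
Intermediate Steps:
O(K, D) = 22*K/3 (O(K, D) = -K*11*(-2)/3 = -11*K*(-2)/3 = -(-22)*K/3 = 22*K/3)
√(-2409121 + O(-2088, 1935)) = √(-2409121 + (22/3)*(-2088)) = √(-2409121 - 15312) = √(-2424433) = I*√2424433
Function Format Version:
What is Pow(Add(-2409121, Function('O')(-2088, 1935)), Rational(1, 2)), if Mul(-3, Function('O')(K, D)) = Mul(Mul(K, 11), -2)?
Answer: Mul(I, Pow(2424433, Rational(1, 2))) ≈ Mul(1557.1, I)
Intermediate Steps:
Function('O')(K, D) = Mul(Rational(22, 3), K) (Function('O')(K, D) = Mul(Rational(-1, 3), Mul(Mul(K, 11), -2)) = Mul(Rational(-1, 3), Mul(Mul(11, K), -2)) = Mul(Rational(-1, 3), Mul(-22, K)) = Mul(Rational(22, 3), K))
Pow(Add(-2409121, Function('O')(-2088, 1935)), Rational(1, 2)) = Pow(Add(-2409121, Mul(Rational(22, 3), -2088)), Rational(1, 2)) = Pow(Add(-2409121, -15312), Rational(1, 2)) = Pow(-2424433, Rational(1, 2)) = Mul(I, Pow(2424433, Rational(1, 2)))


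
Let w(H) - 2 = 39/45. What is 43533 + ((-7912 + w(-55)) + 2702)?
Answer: 574888/15 ≈ 38326.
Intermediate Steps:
w(H) = 43/15 (w(H) = 2 + 39/45 = 2 + 39*(1/45) = 2 + 13/15 = 43/15)
43533 + ((-7912 + w(-55)) + 2702) = 43533 + ((-7912 + 43/15) + 2702) = 43533 + (-118637/15 + 2702) = 43533 - 78107/15 = 574888/15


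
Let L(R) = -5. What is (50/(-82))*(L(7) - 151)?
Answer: 3900/41 ≈ 95.122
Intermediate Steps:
(50/(-82))*(L(7) - 151) = (50/(-82))*(-5 - 151) = (50*(-1/82))*(-156) = -25/41*(-156) = 3900/41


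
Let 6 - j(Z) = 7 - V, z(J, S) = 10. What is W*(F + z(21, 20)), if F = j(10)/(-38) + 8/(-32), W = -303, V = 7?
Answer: -220887/76 ≈ -2906.4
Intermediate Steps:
j(Z) = 6 (j(Z) = 6 - (7 - 1*7) = 6 - (7 - 7) = 6 - 1*0 = 6 + 0 = 6)
F = -31/76 (F = 6/(-38) + 8/(-32) = 6*(-1/38) + 8*(-1/32) = -3/19 - 1/4 = -31/76 ≈ -0.40789)
W*(F + z(21, 20)) = -303*(-31/76 + 10) = -303*729/76 = -220887/76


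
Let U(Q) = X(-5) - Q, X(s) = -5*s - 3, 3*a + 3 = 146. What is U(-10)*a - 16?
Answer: 4528/3 ≈ 1509.3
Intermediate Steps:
a = 143/3 (a = -1 + (1/3)*146 = -1 + 146/3 = 143/3 ≈ 47.667)
X(s) = -3 - 5*s
U(Q) = 22 - Q (U(Q) = (-3 - 5*(-5)) - Q = (-3 + 25) - Q = 22 - Q)
U(-10)*a - 16 = (22 - 1*(-10))*(143/3) - 16 = (22 + 10)*(143/3) - 16 = 32*(143/3) - 16 = 4576/3 - 16 = 4528/3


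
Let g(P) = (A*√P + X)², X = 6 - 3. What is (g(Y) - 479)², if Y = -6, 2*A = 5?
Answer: 1024825/4 - 15225*I*√6 ≈ 2.5621e+5 - 37294.0*I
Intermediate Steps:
A = 5/2 (A = (½)*5 = 5/2 ≈ 2.5000)
X = 3
g(P) = (3 + 5*√P/2)² (g(P) = (5*√P/2 + 3)² = (3 + 5*√P/2)²)
(g(Y) - 479)² = ((6 + 5*√(-6))²/4 - 479)² = ((6 + 5*(I*√6))²/4 - 479)² = ((6 + 5*I*√6)²/4 - 479)² = (-479 + (6 + 5*I*√6)²/4)²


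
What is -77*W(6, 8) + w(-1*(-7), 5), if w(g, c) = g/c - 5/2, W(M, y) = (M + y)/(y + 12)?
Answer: -55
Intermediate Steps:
W(M, y) = (M + y)/(12 + y)
w(g, c) = -5/2 + g/c (w(g, c) = g/c - 5*1/2 = g/c - 5/2 = -5/2 + g/c)
-77*W(6, 8) + w(-1*(-7), 5) = -77*(6 + 8)/(12 + 8) + (-5/2 - 1*(-7)/5) = -77*14/20 + (-5/2 + 7*(1/5)) = -77*14/20 + (-5/2 + 7/5) = -77*7/10 - 11/10 = -539/10 - 11/10 = -55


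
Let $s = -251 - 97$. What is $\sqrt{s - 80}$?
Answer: $2 i \sqrt{107} \approx 20.688 i$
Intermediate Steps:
$s = -348$ ($s = -251 - 97 = -348$)
$\sqrt{s - 80} = \sqrt{-348 - 80} = \sqrt{-428} = 2 i \sqrt{107}$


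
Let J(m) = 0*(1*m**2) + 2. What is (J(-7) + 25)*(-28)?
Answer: -756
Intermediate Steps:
J(m) = 2 (J(m) = 0*m**2 + 2 = 0 + 2 = 2)
(J(-7) + 25)*(-28) = (2 + 25)*(-28) = 27*(-28) = -756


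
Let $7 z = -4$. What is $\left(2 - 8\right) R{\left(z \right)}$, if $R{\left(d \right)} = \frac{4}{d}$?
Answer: $42$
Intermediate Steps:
$z = - \frac{4}{7}$ ($z = \frac{1}{7} \left(-4\right) = - \frac{4}{7} \approx -0.57143$)
$\left(2 - 8\right) R{\left(z \right)} = \left(2 - 8\right) \frac{4}{- \frac{4}{7}} = - 6 \cdot 4 \left(- \frac{7}{4}\right) = \left(-6\right) \left(-7\right) = 42$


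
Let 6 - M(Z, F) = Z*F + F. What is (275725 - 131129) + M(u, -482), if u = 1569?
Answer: 901342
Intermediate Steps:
M(Z, F) = 6 - F - F*Z (M(Z, F) = 6 - (Z*F + F) = 6 - (F*Z + F) = 6 - (F + F*Z) = 6 + (-F - F*Z) = 6 - F - F*Z)
(275725 - 131129) + M(u, -482) = (275725 - 131129) + (6 - 1*(-482) - 1*(-482)*1569) = 144596 + (6 + 482 + 756258) = 144596 + 756746 = 901342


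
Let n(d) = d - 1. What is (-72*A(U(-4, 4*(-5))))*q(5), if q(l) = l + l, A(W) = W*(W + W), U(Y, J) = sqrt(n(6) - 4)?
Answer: -1440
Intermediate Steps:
n(d) = -1 + d
U(Y, J) = 1 (U(Y, J) = sqrt((-1 + 6) - 4) = sqrt(5 - 4) = sqrt(1) = 1)
A(W) = 2*W**2 (A(W) = W*(2*W) = 2*W**2)
q(l) = 2*l
(-72*A(U(-4, 4*(-5))))*q(5) = (-144*1**2)*(2*5) = -144*10 = -1440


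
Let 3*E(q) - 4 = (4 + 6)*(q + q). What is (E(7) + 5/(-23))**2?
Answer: 1207801/529 ≈ 2283.2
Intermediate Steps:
E(q) = 4/3 + 20*q/3 (E(q) = 4/3 + ((4 + 6)*(q + q))/3 = 4/3 + (10*(2*q))/3 = 4/3 + (20*q)/3 = 4/3 + 20*q/3)
(E(7) + 5/(-23))**2 = ((4/3 + (20/3)*7) + 5/(-23))**2 = ((4/3 + 140/3) + 5*(-1/23))**2 = (48 - 5/23)**2 = (1099/23)**2 = 1207801/529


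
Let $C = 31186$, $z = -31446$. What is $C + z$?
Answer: $-260$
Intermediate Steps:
$C + z = 31186 - 31446 = -260$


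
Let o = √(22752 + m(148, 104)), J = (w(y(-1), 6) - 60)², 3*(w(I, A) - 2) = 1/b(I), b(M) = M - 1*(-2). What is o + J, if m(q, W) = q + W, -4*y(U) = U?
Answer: 2439844/729 + 18*√71 ≈ 3498.5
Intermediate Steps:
b(M) = 2 + M (b(M) = M + 2 = 2 + M)
y(U) = -U/4
m(q, W) = W + q
w(I, A) = 2 + 1/(3*(2 + I))
J = 2439844/729 (J = ((13 + 6*(-¼*(-1)))/(3*(2 - ¼*(-1))) - 60)² = ((13 + 6*(¼))/(3*(2 + ¼)) - 60)² = ((13 + 3/2)/(3*(9/4)) - 60)² = ((⅓)*(4/9)*(29/2) - 60)² = (58/27 - 60)² = (-1562/27)² = 2439844/729 ≈ 3346.8)
o = 18*√71 (o = √(22752 + (104 + 148)) = √(22752 + 252) = √23004 = 18*√71 ≈ 151.67)
o + J = 18*√71 + 2439844/729 = 2439844/729 + 18*√71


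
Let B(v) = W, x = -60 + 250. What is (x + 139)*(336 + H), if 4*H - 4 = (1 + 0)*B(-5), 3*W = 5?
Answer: 1332121/12 ≈ 1.1101e+5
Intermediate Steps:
W = 5/3 (W = (⅓)*5 = 5/3 ≈ 1.6667)
x = 190
B(v) = 5/3
H = 17/12 (H = 1 + ((1 + 0)*(5/3))/4 = 1 + (1*(5/3))/4 = 1 + (¼)*(5/3) = 1 + 5/12 = 17/12 ≈ 1.4167)
(x + 139)*(336 + H) = (190 + 139)*(336 + 17/12) = 329*(4049/12) = 1332121/12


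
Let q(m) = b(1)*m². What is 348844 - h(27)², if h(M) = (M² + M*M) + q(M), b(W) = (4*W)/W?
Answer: -18783032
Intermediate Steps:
b(W) = 4
q(m) = 4*m²
h(M) = 6*M² (h(M) = (M² + M*M) + 4*M² = (M² + M²) + 4*M² = 2*M² + 4*M² = 6*M²)
348844 - h(27)² = 348844 - (6*27²)² = 348844 - (6*729)² = 348844 - 1*4374² = 348844 - 1*19131876 = 348844 - 19131876 = -18783032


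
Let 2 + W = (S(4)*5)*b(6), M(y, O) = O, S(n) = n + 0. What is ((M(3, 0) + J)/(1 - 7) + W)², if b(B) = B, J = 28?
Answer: 115600/9 ≈ 12844.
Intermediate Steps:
S(n) = n
W = 118 (W = -2 + (4*5)*6 = -2 + 20*6 = -2 + 120 = 118)
((M(3, 0) + J)/(1 - 7) + W)² = ((0 + 28)/(1 - 7) + 118)² = (28/(-6) + 118)² = (28*(-⅙) + 118)² = (-14/3 + 118)² = (340/3)² = 115600/9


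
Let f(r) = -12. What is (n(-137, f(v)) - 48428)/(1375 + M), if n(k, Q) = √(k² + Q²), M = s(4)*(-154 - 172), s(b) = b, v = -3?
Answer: -48428/71 + √18913/71 ≈ -680.15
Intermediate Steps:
M = -1304 (M = 4*(-154 - 172) = 4*(-326) = -1304)
n(k, Q) = √(Q² + k²)
(n(-137, f(v)) - 48428)/(1375 + M) = (√((-12)² + (-137)²) - 48428)/(1375 - 1304) = (√(144 + 18769) - 48428)/71 = (√18913 - 48428)*(1/71) = (-48428 + √18913)*(1/71) = -48428/71 + √18913/71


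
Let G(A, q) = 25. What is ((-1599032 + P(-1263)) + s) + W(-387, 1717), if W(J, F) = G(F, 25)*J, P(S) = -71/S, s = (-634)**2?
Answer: -1524126442/1263 ≈ -1.2068e+6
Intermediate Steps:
s = 401956
W(J, F) = 25*J
((-1599032 + P(-1263)) + s) + W(-387, 1717) = ((-1599032 - 71/(-1263)) + 401956) + 25*(-387) = ((-1599032 - 71*(-1/1263)) + 401956) - 9675 = ((-1599032 + 71/1263) + 401956) - 9675 = (-2019577345/1263 + 401956) - 9675 = -1511906917/1263 - 9675 = -1524126442/1263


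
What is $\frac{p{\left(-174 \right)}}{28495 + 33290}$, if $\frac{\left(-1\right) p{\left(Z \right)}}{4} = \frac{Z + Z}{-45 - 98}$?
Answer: $- \frac{464}{2945085} \approx -0.00015755$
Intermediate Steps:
$p{\left(Z \right)} = \frac{8 Z}{143}$ ($p{\left(Z \right)} = - 4 \frac{Z + Z}{-45 - 98} = - 4 \frac{2 Z}{-143} = - 4 \cdot 2 Z \left(- \frac{1}{143}\right) = - 4 \left(- \frac{2 Z}{143}\right) = \frac{8 Z}{143}$)
$\frac{p{\left(-174 \right)}}{28495 + 33290} = \frac{\frac{8}{143} \left(-174\right)}{28495 + 33290} = - \frac{1392}{143 \cdot 61785} = \left(- \frac{1392}{143}\right) \frac{1}{61785} = - \frac{464}{2945085}$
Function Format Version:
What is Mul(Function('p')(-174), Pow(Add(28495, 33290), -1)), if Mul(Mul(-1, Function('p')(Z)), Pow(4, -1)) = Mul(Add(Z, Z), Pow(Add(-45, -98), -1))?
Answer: Rational(-464, 2945085) ≈ -0.00015755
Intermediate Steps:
Function('p')(Z) = Mul(Rational(8, 143), Z) (Function('p')(Z) = Mul(-4, Mul(Add(Z, Z), Pow(Add(-45, -98), -1))) = Mul(-4, Mul(Mul(2, Z), Pow(-143, -1))) = Mul(-4, Mul(Mul(2, Z), Rational(-1, 143))) = Mul(-4, Mul(Rational(-2, 143), Z)) = Mul(Rational(8, 143), Z))
Mul(Function('p')(-174), Pow(Add(28495, 33290), -1)) = Mul(Mul(Rational(8, 143), -174), Pow(Add(28495, 33290), -1)) = Mul(Rational(-1392, 143), Pow(61785, -1)) = Mul(Rational(-1392, 143), Rational(1, 61785)) = Rational(-464, 2945085)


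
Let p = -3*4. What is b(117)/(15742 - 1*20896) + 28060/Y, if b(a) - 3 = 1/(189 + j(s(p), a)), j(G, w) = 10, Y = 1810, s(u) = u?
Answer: 1438927219/92820963 ≈ 15.502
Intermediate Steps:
p = -12
b(a) = 598/199 (b(a) = 3 + 1/(189 + 10) = 3 + 1/199 = 598/199)
b(117)/(15742 - 1*20896) + 28060/Y = 598/(199*(15742 - 1*20896)) + 28060/1810 = 598/(199*(15742 - 20896)) + 28060*(1/1810) = (598/199)/(-5154) + 2806/181 = (598/199)*(-1/5154) + 2806/181 = -299/512823 + 2806/181 = 1438927219/92820963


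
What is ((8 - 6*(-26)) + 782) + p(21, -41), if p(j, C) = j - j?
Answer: 946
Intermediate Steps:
p(j, C) = 0
((8 - 6*(-26)) + 782) + p(21, -41) = ((8 - 6*(-26)) + 782) + 0 = ((8 + 156) + 782) + 0 = (164 + 782) + 0 = 946 + 0 = 946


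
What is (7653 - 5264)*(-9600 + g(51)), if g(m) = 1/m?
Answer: -1169652011/51 ≈ -2.2934e+7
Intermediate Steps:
(7653 - 5264)*(-9600 + g(51)) = (7653 - 5264)*(-9600 + 1/51) = 2389*(-9600 + 1/51) = 2389*(-489599/51) = -1169652011/51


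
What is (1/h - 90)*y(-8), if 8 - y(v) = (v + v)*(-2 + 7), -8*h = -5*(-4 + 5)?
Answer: -38896/5 ≈ -7779.2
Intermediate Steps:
h = 5/8 (h = -(-5)*(-4 + 5)/8 = -(-5)/8 = -⅛*(-5) = 5/8 ≈ 0.62500)
y(v) = 8 - 10*v (y(v) = 8 - (v + v)*(-2 + 7) = 8 - 2*v*5 = 8 - 10*v)
(1/h - 90)*y(-8) = (1/(5/8) - 90)*(8 - 10*(-8)) = (8/5 - 90)*(8 + 80) = -442/5*88 = -38896/5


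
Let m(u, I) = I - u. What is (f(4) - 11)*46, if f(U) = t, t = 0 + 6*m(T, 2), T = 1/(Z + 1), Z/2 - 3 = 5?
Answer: 506/17 ≈ 29.765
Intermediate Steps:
Z = 16 (Z = 6 + 2*5 = 6 + 10 = 16)
T = 1/17 (T = 1/(16 + 1) = 1/17 ≈ 0.058824)
t = 198/17 (t = 0 + 6*(2 - 1*1/17) = 0 + 6*(2 - 1/17) = 0 + 6*(33/17) = 0 + 198/17 = 198/17 ≈ 11.647)
f(U) = 198/17
(f(4) - 11)*46 = (198/17 - 11)*46 = (11/17)*46 = 506/17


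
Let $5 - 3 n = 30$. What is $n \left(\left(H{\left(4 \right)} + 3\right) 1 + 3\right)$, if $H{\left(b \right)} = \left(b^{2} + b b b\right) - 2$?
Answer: $-700$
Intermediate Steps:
$n = - \frac{25}{3}$ ($n = \frac{5}{3} - 10 = - \frac{25}{3} \approx -8.3333$)
$H{\left(b \right)} = -2 + b^{2} + b^{3}$ ($H{\left(b \right)} = \left(b^{2} + b^{2} b\right) - 2 = \left(b^{2} + b^{3}\right) - 2 = -2 + b^{2} + b^{3}$)
$n \left(\left(H{\left(4 \right)} + 3\right) 1 + 3\right) = - \frac{25 \left(\left(\left(-2 + 4^{2} + 4^{3}\right) + 3\right) 1 + 3\right)}{3} = - \frac{25 \left(\left(\left(-2 + 16 + 64\right) + 3\right) 1 + 3\right)}{3} = - \frac{25 \left(\left(78 + 3\right) 1 + 3\right)}{3} = - \frac{25 \left(81 \cdot 1 + 3\right)}{3} = - \frac{25 \left(81 + 3\right)}{3} = \left(- \frac{25}{3}\right) 84 = -700$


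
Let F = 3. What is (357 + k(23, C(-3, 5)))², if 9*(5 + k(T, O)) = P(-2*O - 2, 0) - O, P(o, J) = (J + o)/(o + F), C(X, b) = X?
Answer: 492884401/3969 ≈ 1.2418e+5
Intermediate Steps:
P(o, J) = (J + o)/(3 + o) (P(o, J) = (J + o)/(o + 3) = (J + o)/(3 + o))
k(T, O) = -5 - O/9 + (-2 - 2*O)/(9*(1 - 2*O)) (k(T, O) = -5 + ((0 + (-2*O - 2))/(3 + (-2*O - 2)) - O)/9 = -5 + ((0 + (-2 - 2*O))/(3 + (-2 - 2*O)) - O)/9 = -5 + ((-2 - 2*O)/(1 - 2*O) - O)/9 = -5 + (-O + (-2 - 2*O)/(1 - 2*O))/9 = -5 + (-O/9 + (-2 - 2*O)/(9*(1 - 2*O))) = -5 - O/9 + (-2 - 2*O)/(9*(1 - 2*O)))
(357 + k(23, C(-3, 5)))² = (357 + (47 - 87*(-3) - 2*(-3)²)/(9*(-1 + 2*(-3))))² = (357 + (47 + 261 - 2*9)/(9*(-1 - 6)))² = (357 + (⅑)*(47 + 261 - 18)/(-7))² = (357 + (⅑)*(-⅐)*290)² = (357 - 290/63)² = (22201/63)² = 492884401/3969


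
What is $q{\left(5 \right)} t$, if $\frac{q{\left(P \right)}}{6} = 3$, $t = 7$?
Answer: $126$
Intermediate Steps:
$q{\left(P \right)} = 18$ ($q{\left(P \right)} = 6 \cdot 3 = 18$)
$q{\left(5 \right)} t = 18 \cdot 7 = 126$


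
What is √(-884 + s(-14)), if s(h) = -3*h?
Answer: I*√842 ≈ 29.017*I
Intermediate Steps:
√(-884 + s(-14)) = √(-884 - 3*(-14)) = √(-884 + 42) = √(-842) = I*√842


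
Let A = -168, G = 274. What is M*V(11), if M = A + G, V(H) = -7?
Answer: -742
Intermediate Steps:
M = 106 (M = -168 + 274 = 106)
M*V(11) = 106*(-7) = -742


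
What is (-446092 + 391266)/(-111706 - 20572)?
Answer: 27413/66139 ≈ 0.41448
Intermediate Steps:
(-446092 + 391266)/(-111706 - 20572) = -54826/(-132278) = -54826*(-1/132278) = 27413/66139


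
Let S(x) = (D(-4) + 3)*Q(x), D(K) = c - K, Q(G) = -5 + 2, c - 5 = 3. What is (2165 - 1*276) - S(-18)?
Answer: 1934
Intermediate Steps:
c = 8 (c = 5 + 3 = 8)
Q(G) = -3
D(K) = 8 - K
S(x) = -45 (S(x) = ((8 - 1*(-4)) + 3)*(-3) = ((8 + 4) + 3)*(-3) = (12 + 3)*(-3) = 15*(-3) = -45)
(2165 - 1*276) - S(-18) = (2165 - 1*276) - 1*(-45) = (2165 - 276) + 45 = 1889 + 45 = 1934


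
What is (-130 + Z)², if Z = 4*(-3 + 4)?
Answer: 15876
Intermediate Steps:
Z = 4 (Z = 4*1 = 4)
(-130 + Z)² = (-130 + 4)² = (-126)² = 15876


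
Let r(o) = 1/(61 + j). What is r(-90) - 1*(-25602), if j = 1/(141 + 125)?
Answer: 415443920/16227 ≈ 25602.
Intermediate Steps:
j = 1/266 ≈ 0.0037594
r(o) = 266/16227 (r(o) = 1/(61 + 1/266) = 1/(16227/266) = 266/16227)
r(-90) - 1*(-25602) = 266/16227 - 1*(-25602) = 266/16227 + 25602 = 415443920/16227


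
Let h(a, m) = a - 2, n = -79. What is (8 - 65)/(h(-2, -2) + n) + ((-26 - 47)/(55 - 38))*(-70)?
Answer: 425099/1411 ≈ 301.27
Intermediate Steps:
h(a, m) = -2 + a
(8 - 65)/(h(-2, -2) + n) + ((-26 - 47)/(55 - 38))*(-70) = (8 - 65)/((-2 - 2) - 79) + ((-26 - 47)/(55 - 38))*(-70) = -57/(-4 - 79) - 73/17*(-70) = -57/(-83) - 73*1/17*(-70) = -57*(-1/83) - 73/17*(-70) = 57/83 + 5110/17 = 425099/1411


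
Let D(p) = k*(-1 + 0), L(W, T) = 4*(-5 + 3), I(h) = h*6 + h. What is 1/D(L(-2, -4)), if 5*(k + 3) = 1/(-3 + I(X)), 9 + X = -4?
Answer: 470/1411 ≈ 0.33310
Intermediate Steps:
X = -13 (X = -9 - 4 = -13)
I(h) = 7*h (I(h) = 6*h + h = 7*h)
L(W, T) = -8 (L(W, T) = 4*(-2) = -8)
k = -1411/470 (k = -3 + 1/(5*(-3 + 7*(-13))) = -3 + 1/(5*(-3 - 91)) = -3 + (1/5)/(-94) = -3 + (1/5)*(-1/94) = -3 - 1/470 = -1411/470 ≈ -3.0021)
D(p) = 1411/470 (D(p) = -1411*(-1 + 0)/470 = -1411/470*(-1) = 1411/470)
1/D(L(-2, -4)) = 1/(1411/470) = 470/1411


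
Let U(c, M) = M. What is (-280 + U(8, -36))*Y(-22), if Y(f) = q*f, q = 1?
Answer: 6952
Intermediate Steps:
Y(f) = f (Y(f) = 1*f = f)
(-280 + U(8, -36))*Y(-22) = (-280 - 36)*(-22) = -316*(-22) = 6952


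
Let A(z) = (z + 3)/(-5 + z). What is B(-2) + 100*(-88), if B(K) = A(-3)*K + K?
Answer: -8802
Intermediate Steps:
A(z) = (3 + z)/(-5 + z)
B(K) = K (B(K) = ((3 - 3)/(-5 - 3))*K + K = (0/(-8))*K + K = (-1/8*0)*K + K = 0*K + K = 0 + K = K)
B(-2) + 100*(-88) = -2 + 100*(-88) = -2 - 8800 = -8802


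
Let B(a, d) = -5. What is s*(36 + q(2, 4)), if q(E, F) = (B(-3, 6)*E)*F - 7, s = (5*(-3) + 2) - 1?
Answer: 154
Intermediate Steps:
s = -14 (s = (-15 + 2) - 1 = -13 - 1 = -14)
q(E, F) = -7 - 5*E*F (q(E, F) = (-5*E)*F - 7 = -5*E*F - 7 = -7 - 5*E*F)
s*(36 + q(2, 4)) = -14*(36 + (-7 - 5*2*4)) = -14*(36 + (-7 - 40)) = -14*(36 - 47) = -14*(-11) = 154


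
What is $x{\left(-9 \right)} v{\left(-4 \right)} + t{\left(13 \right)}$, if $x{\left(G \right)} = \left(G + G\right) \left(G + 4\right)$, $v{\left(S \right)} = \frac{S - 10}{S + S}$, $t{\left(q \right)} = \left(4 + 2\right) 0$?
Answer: $\frac{315}{2} \approx 157.5$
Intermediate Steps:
$t{\left(q \right)} = 0$ ($t{\left(q \right)} = 6 \cdot 0 = 0$)
$v{\left(S \right)} = \frac{-10 + S}{2 S}$
$x{\left(G \right)} = 2 G \left(4 + G\right)$
$x{\left(-9 \right)} v{\left(-4 \right)} + t{\left(13 \right)} = 2 \left(-9\right) \left(4 - 9\right) \frac{-10 - 4}{2 \left(-4\right)} + 0 = 2 \left(-9\right) \left(-5\right) \frac{1}{2} \left(- \frac{1}{4}\right) \left(-14\right) + 0 = 90 \cdot \frac{7}{4} + 0 = \frac{315}{2} + 0 = \frac{315}{2}$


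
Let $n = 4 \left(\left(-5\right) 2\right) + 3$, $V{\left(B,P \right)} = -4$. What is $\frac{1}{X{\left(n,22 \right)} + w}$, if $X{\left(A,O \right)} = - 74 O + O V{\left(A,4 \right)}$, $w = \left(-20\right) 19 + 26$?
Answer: $- \frac{1}{2070} \approx -0.00048309$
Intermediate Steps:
$n = -37$ ($n = 4 \left(-10\right) + 3 = -40 + 3 = -37$)
$w = -354$ ($w = -380 + 26 = -354$)
$X{\left(A,O \right)} = - 78 O$ ($X{\left(A,O \right)} = - 74 O + O \left(-4\right) = - 74 O - 4 O = - 78 O$)
$\frac{1}{X{\left(n,22 \right)} + w} = \frac{1}{\left(-78\right) 22 - 354} = \frac{1}{-1716 - 354} = \frac{1}{-2070} = - \frac{1}{2070}$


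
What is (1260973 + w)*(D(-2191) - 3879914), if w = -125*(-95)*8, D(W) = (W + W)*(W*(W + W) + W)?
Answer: -57039945881466228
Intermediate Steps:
D(W) = 2*W*(W + 2*W²) (D(W) = (2*W)*(W*(2*W) + W) = (2*W)*(2*W² + W) = (2*W)*(W + 2*W²) = 2*W*(W + 2*W²))
w = 95000 (w = 11875*8 = 95000)
(1260973 + w)*(D(-2191) - 3879914) = (1260973 + 95000)*((-2191)²*(2 + 4*(-2191)) - 3879914) = 1355973*(4800481*(2 - 8764) - 3879914) = 1355973*(4800481*(-8762) - 3879914) = 1355973*(-42061814522 - 3879914) = 1355973*(-42065694436) = -57039945881466228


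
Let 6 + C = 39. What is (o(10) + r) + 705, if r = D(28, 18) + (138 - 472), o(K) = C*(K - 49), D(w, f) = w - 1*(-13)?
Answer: -875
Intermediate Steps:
D(w, f) = 13 + w (D(w, f) = w + 13 = 13 + w)
C = 33 (C = -6 + 39 = 33)
o(K) = -1617 + 33*K (o(K) = 33*(K - 49) = 33*(-49 + K) = -1617 + 33*K)
r = -293 (r = (13 + 28) + (138 - 472) = 41 - 334 = -293)
(o(10) + r) + 705 = ((-1617 + 33*10) - 293) + 705 = ((-1617 + 330) - 293) + 705 = (-1287 - 293) + 705 = -1580 + 705 = -875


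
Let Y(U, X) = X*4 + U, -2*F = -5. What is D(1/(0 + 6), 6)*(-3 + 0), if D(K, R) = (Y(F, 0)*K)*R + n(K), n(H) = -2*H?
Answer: -13/2 ≈ -6.5000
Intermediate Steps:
F = 5/2 (F = -½*(-5) = 5/2 ≈ 2.5000)
Y(U, X) = U + 4*X (Y(U, X) = 4*X + U = U + 4*X)
D(K, R) = -2*K + 5*K*R/2 (D(K, R) = ((5/2 + 4*0)*K)*R - 2*K = ((5/2 + 0)*K)*R - 2*K = (5*K/2)*R - 2*K = 5*K*R/2 - 2*K = -2*K + 5*K*R/2)
D(1/(0 + 6), 6)*(-3 + 0) = ((-4 + 5*6)/(2*(0 + 6)))*(-3 + 0) = ((½)*(-4 + 30)/6)*(-3) = ((½)*(⅙)*26)*(-3) = (13/6)*(-3) = -13/2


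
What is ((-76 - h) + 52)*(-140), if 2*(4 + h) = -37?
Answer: 210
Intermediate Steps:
h = -45/2 (h = -4 + (½)*(-37) = -4 - 37/2 = -45/2 ≈ -22.500)
((-76 - h) + 52)*(-140) = ((-76 - 1*(-45/2)) + 52)*(-140) = ((-76 + 45/2) + 52)*(-140) = (-107/2 + 52)*(-140) = -3/2*(-140) = 210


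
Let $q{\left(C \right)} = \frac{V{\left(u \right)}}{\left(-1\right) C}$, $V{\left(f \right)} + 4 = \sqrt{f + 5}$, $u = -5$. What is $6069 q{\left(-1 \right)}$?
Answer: $-24276$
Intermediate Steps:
$V{\left(f \right)} = -4 + \sqrt{5 + f}$ ($V{\left(f \right)} = -4 + \sqrt{f + 5} = -4 + \sqrt{5 + f}$)
$q{\left(C \right)} = \frac{4}{C}$ ($q{\left(C \right)} = \frac{-4 + \sqrt{5 - 5}}{\left(-1\right) C} = \left(-4 + \sqrt{0}\right) \left(- \frac{1}{C}\right) = \left(-4 + 0\right) \left(- \frac{1}{C}\right) = - 4 \left(- \frac{1}{C}\right) = \frac{4}{C}$)
$6069 q{\left(-1 \right)} = 6069 \frac{4}{-1} = 6069 \cdot 4 \left(-1\right) = 6069 \left(-4\right) = -24276$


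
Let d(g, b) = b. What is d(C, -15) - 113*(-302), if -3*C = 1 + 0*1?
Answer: 34111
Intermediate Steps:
C = -⅓ (C = -(1 + 0*1)/3 = -(1 + 0)/3 = -⅓*1 = -⅓ ≈ -0.33333)
d(C, -15) - 113*(-302) = -15 - 113*(-302) = -15 + 34126 = 34111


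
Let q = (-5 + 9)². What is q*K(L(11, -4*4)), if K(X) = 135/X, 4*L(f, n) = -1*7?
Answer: -8640/7 ≈ -1234.3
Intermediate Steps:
L(f, n) = -7/4 (L(f, n) = (-1*7)/4 = (¼)*(-7) = -7/4)
q = 16 (q = 4² = 16)
q*K(L(11, -4*4)) = 16*(135/(-7/4)) = 16*(135*(-4/7)) = 16*(-540/7) = -8640/7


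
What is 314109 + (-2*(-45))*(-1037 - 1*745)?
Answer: 153729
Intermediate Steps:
314109 + (-2*(-45))*(-1037 - 1*745) = 314109 + 90*(-1037 - 745) = 314109 + 90*(-1782) = 314109 - 160380 = 153729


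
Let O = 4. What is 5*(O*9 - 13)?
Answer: 115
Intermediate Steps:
5*(O*9 - 13) = 5*(4*9 - 13) = 5*(36 - 13) = 5*23 = 115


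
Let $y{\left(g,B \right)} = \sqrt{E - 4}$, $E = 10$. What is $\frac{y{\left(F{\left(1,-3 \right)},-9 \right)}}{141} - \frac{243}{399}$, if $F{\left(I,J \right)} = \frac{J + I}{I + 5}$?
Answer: $- \frac{81}{133} + \frac{\sqrt{6}}{141} \approx -0.59165$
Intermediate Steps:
$F{\left(I,J \right)} = \frac{I + J}{5 + I}$
$y{\left(g,B \right)} = \sqrt{6}$ ($y{\left(g,B \right)} = \sqrt{10 - 4} = \sqrt{6}$)
$\frac{y{\left(F{\left(1,-3 \right)},-9 \right)}}{141} - \frac{243}{399} = \frac{\sqrt{6}}{141} - \frac{243}{399} = \sqrt{6} \cdot \frac{1}{141} - \frac{81}{133} = \frac{\sqrt{6}}{141} - \frac{81}{133} = - \frac{81}{133} + \frac{\sqrt{6}}{141}$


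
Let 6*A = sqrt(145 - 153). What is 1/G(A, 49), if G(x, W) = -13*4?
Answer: -1/52 ≈ -0.019231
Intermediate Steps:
A = I*sqrt(2)/3 (A = sqrt(145 - 153)/6 = sqrt(-8)/6 = (2*I*sqrt(2))/6 = I*sqrt(2)/3 ≈ 0.4714*I)
G(x, W) = -52
1/G(A, 49) = 1/(-52) = -1/52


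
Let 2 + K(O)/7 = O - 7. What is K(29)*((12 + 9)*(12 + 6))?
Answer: 52920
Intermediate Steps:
K(O) = -63 + 7*O (K(O) = -14 + 7*(O - 7) = -14 + 7*(-7 + O) = -14 + (-49 + 7*O) = -63 + 7*O)
K(29)*((12 + 9)*(12 + 6)) = (-63 + 7*29)*((12 + 9)*(12 + 6)) = (-63 + 203)*(21*18) = 140*378 = 52920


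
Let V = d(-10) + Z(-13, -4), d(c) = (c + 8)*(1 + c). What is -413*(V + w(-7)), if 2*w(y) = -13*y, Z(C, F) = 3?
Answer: -54929/2 ≈ -27465.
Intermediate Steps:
w(y) = -13*y/2 (w(y) = (-13*y)/2 = -13*y/2)
d(c) = (1 + c)*(8 + c) (d(c) = (8 + c)*(1 + c) = (1 + c)*(8 + c))
V = 21 (V = (8 + (-10)² + 9*(-10)) + 3 = (8 + 100 - 90) + 3 = 18 + 3 = 21)
-413*(V + w(-7)) = -413*(21 - 13/2*(-7)) = -413*(21 + 91/2) = -413*133/2 = -54929/2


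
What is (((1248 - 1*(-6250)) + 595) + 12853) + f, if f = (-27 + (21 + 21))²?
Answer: 21171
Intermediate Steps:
f = 225 (f = (-27 + 42)² = 15² = 225)
(((1248 - 1*(-6250)) + 595) + 12853) + f = (((1248 - 1*(-6250)) + 595) + 12853) + 225 = (((1248 + 6250) + 595) + 12853) + 225 = ((7498 + 595) + 12853) + 225 = (8093 + 12853) + 225 = 20946 + 225 = 21171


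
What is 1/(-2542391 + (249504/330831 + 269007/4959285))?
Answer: -182298357315/463473555579406892 ≈ -3.9333e-7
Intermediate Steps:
1/(-2542391 + (249504/330831 + 269007/4959285)) = 1/(-2542391 + (249504*(1/330831) + 269007*(1/4959285))) = 1/(-2542391 + (83168/110277 + 89669/1653095)) = 1/(-2542391 + 147373033273/182298357315) = 1/(-463473555579406892/182298357315) = -182298357315/463473555579406892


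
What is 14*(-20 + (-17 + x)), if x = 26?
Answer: -154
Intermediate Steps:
14*(-20 + (-17 + x)) = 14*(-20 + (-17 + 26)) = 14*(-20 + 9) = 14*(-11) = -154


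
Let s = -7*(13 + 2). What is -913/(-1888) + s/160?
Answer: -163/944 ≈ -0.17267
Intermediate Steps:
s = -105 (s = -7*15 = -105)
-913/(-1888) + s/160 = -913/(-1888) - 105/160 = -913*(-1/1888) - 105*1/160 = 913/1888 - 21/32 = -163/944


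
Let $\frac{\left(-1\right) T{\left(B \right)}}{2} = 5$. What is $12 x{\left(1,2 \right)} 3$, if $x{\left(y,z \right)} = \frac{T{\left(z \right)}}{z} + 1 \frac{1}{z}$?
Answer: $-162$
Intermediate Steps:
$T{\left(B \right)} = -10$ ($T{\left(B \right)} = \left(-2\right) 5 = -10$)
$x{\left(y,z \right)} = - \frac{9}{z}$ ($x{\left(y,z \right)} = - \frac{10}{z} + 1 \frac{1}{z} = - \frac{10}{z} + \frac{1}{z} = - \frac{9}{z}$)
$12 x{\left(1,2 \right)} 3 = 12 \left(- \frac{9}{2}\right) 3 = \left(-54\right) 3 = -162$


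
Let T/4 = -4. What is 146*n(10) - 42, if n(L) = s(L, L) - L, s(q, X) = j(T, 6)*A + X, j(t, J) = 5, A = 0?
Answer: -42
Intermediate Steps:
T = -16 (T = 4*(-4) = -16)
s(q, X) = X (s(q, X) = 5*0 + X = 0 + X = X)
n(L) = 0 (n(L) = L - L = 0)
146*n(10) - 42 = 146*0 - 42 = 0 - 42 = -42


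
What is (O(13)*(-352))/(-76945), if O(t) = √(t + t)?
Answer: 32*√26/6995 ≈ 0.023326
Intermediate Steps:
O(t) = √2*√t (O(t) = √(2*t) = √2*√t)
(O(13)*(-352))/(-76945) = ((√2*√13)*(-352))/(-76945) = (√26*(-352))*(-1/76945) = -352*√26*(-1/76945) = 32*√26/6995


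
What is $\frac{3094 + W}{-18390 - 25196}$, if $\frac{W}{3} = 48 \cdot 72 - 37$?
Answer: $- \frac{13351}{43586} \approx -0.30631$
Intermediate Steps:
$W = 10257$ ($W = 3 \left(48 \cdot 72 - 37\right) = 3 \left(3456 - 37\right) = 3 \cdot 3419 = 10257$)
$\frac{3094 + W}{-18390 - 25196} = \frac{3094 + 10257}{-18390 - 25196} = \frac{13351}{-43586} = 13351 \left(- \frac{1}{43586}\right) = - \frac{13351}{43586}$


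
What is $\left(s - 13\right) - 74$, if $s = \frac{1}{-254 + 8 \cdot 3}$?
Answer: $- \frac{20011}{230} \approx -87.004$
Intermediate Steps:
$s = - \frac{1}{230}$ ($s = \frac{1}{-254 + 24} = \frac{1}{-230} = - \frac{1}{230} \approx -0.0043478$)
$\left(s - 13\right) - 74 = \left(- \frac{1}{230} - 13\right) - 74 = - \frac{2991}{230} - 74 = - \frac{20011}{230}$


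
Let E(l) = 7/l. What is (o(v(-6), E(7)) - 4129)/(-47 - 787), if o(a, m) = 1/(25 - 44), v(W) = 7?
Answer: 39226/7923 ≈ 4.9509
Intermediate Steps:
o(a, m) = -1/19 (o(a, m) = 1/(-19) = -1/19)
(o(v(-6), E(7)) - 4129)/(-47 - 787) = (-1/19 - 4129)/(-47 - 787) = -78452/19/(-834) = -78452/19*(-1/834) = 39226/7923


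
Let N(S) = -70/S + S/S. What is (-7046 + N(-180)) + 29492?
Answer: 404053/18 ≈ 22447.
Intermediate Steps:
N(S) = 1 - 70/S (N(S) = -70/S + 1 = 1 - 70/S)
(-7046 + N(-180)) + 29492 = (-7046 + (-70 - 180)/(-180)) + 29492 = (-7046 - 1/180*(-250)) + 29492 = (-7046 + 25/18) + 29492 = -126803/18 + 29492 = 404053/18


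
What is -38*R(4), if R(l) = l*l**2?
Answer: -2432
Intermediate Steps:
R(l) = l**3
-38*R(4) = -38*4**3 = -38*64 = -2432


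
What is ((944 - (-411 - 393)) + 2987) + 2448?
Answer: 7183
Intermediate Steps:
((944 - (-411 - 393)) + 2987) + 2448 = ((944 - 1*(-804)) + 2987) + 2448 = ((944 + 804) + 2987) + 2448 = (1748 + 2987) + 2448 = 4735 + 2448 = 7183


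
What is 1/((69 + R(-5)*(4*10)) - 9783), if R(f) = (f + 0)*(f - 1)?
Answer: -1/8514 ≈ -0.00011745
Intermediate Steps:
R(f) = f*(-1 + f)
1/((69 + R(-5)*(4*10)) - 9783) = 1/((69 + (-5*(-1 - 5))*(4*10)) - 9783) = 1/((69 - 5*(-6)*40) - 9783) = 1/((69 + 30*40) - 9783) = 1/((69 + 1200) - 9783) = 1/(1269 - 9783) = 1/(-8514) = -1/8514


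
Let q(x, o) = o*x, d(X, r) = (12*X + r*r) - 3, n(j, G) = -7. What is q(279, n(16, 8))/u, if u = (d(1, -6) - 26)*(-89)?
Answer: 1953/1691 ≈ 1.1549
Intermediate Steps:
d(X, r) = -3 + r² + 12*X (d(X, r) = (12*X + r²) - 3 = (r² + 12*X) - 3 = -3 + r² + 12*X)
u = -1691 (u = ((-3 + (-6)² + 12*1) - 26)*(-89) = ((-3 + 36 + 12) - 26)*(-89) = (45 - 26)*(-89) = 19*(-89) = -1691)
q(279, n(16, 8))/u = -7*279/(-1691) = -1953*(-1/1691) = 1953/1691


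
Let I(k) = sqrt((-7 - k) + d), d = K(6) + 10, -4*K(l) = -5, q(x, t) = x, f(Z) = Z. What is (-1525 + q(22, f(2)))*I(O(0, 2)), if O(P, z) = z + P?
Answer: -4509/2 ≈ -2254.5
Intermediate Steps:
K(l) = 5/4 (K(l) = -1/4*(-5) = 5/4)
d = 45/4 (d = 5/4 + 10 = 45/4 ≈ 11.250)
O(P, z) = P + z
I(k) = sqrt(17/4 - k) (I(k) = sqrt((-7 - k) + 45/4) = sqrt(17/4 - k))
(-1525 + q(22, f(2)))*I(O(0, 2)) = (-1525 + 22)*(sqrt(17 - 4*(0 + 2))/2) = -1503*sqrt(17 - 4*2)/2 = -1503*sqrt(17 - 8)/2 = -1503*sqrt(9)/2 = -1503*3/2 = -4509/2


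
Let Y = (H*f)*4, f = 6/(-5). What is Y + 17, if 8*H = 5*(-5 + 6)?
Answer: 14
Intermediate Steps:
H = 5/8 (H = (5*(-5 + 6))/8 = (5*1)/8 = (⅛)*5 = 5/8 ≈ 0.62500)
f = -6/5 (f = 6*(-⅕) = -6/5 ≈ -1.2000)
Y = -3 (Y = ((5/8)*(-6/5))*4 = -¾*4 = -3)
Y + 17 = -3 + 17 = 14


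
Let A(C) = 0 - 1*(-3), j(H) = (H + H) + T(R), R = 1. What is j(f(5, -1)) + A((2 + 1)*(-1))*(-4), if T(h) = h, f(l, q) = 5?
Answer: -1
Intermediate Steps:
j(H) = 1 + 2*H (j(H) = (H + H) + 1 = 2*H + 1 = 1 + 2*H)
A(C) = 3 (A(C) = 0 + 3 = 3)
j(f(5, -1)) + A((2 + 1)*(-1))*(-4) = (1 + 2*5) + 3*(-4) = (1 + 10) - 12 = 11 - 12 = -1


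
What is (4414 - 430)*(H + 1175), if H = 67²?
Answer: 22565376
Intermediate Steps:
H = 4489
(4414 - 430)*(H + 1175) = (4414 - 430)*(4489 + 1175) = 3984*5664 = 22565376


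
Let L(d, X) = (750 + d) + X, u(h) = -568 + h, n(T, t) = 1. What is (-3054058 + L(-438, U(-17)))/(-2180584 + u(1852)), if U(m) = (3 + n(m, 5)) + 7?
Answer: 610747/435860 ≈ 1.4012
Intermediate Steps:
U(m) = 11 (U(m) = (3 + 1) + 7 = 4 + 7 = 11)
L(d, X) = 750 + X + d
(-3054058 + L(-438, U(-17)))/(-2180584 + u(1852)) = (-3054058 + (750 + 11 - 438))/(-2180584 + (-568 + 1852)) = (-3054058 + 323)/(-2180584 + 1284) = -3053735/(-2179300) = -3053735*(-1/2179300) = 610747/435860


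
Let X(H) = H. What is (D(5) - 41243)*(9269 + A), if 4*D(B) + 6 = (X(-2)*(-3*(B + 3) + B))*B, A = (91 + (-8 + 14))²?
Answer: -769477566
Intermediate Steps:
A = 9409 (A = (91 + 6)² = 97² = 9409)
D(B) = -3/2 + B*(18 + 4*B)/4 (D(B) = -3/2 + ((-2*(-3*(B + 3) + B))*B)/4 = -3/2 + ((-2*(-3*(3 + B) + B))*B)/4 = -3/2 + ((-2*((-9 - 3*B) + B))*B)/4 = -3/2 + ((-2*(-9 - 2*B))*B)/4 = -3/2 + ((18 + 4*B)*B)/4 = -3/2 + (B*(18 + 4*B))/4 = -3/2 + B*(18 + 4*B)/4)
(D(5) - 41243)*(9269 + A) = ((-3/2 + 5² + (9/2)*5) - 41243)*(9269 + 9409) = ((-3/2 + 25 + 45/2) - 41243)*18678 = (46 - 41243)*18678 = -41197*18678 = -769477566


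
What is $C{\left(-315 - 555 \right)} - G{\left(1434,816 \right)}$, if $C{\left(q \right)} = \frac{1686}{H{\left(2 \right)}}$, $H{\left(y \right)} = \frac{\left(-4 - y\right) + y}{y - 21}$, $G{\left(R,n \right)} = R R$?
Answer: $- \frac{4096695}{2} \approx -2.0483 \cdot 10^{6}$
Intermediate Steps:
$G{\left(R,n \right)} = R^{2}$
$H{\left(y \right)} = - \frac{4}{-21 + y}$
$C{\left(q \right)} = \frac{16017}{2}$ ($C{\left(q \right)} = \frac{1686}{\left(-4\right) \frac{1}{-21 + 2}} = \frac{1686}{\left(-4\right) \frac{1}{-19}} = \frac{1686}{\left(-4\right) \left(- \frac{1}{19}\right)} = \frac{1686}{\frac{4}{19}} = 1686 \cdot \frac{19}{4} = \frac{16017}{2}$)
$C{\left(-315 - 555 \right)} - G{\left(1434,816 \right)} = \frac{16017}{2} - 1434^{2} = \frac{16017}{2} - 2056356 = - \frac{4096695}{2}$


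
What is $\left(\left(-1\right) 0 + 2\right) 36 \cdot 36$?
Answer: $2592$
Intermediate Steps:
$\left(\left(-1\right) 0 + 2\right) 36 \cdot 36 = \left(0 + 2\right) 36 \cdot 36 = 2 \cdot 36 \cdot 36 = 72 \cdot 36 = 2592$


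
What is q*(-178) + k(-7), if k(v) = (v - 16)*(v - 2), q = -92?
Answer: 16583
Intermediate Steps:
k(v) = (-16 + v)*(-2 + v)
q*(-178) + k(-7) = -92*(-178) + (32 + (-7)**2 - 18*(-7)) = 16376 + (32 + 49 + 126) = 16376 + 207 = 16583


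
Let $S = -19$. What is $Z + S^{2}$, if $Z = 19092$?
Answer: $19453$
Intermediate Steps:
$Z + S^{2} = 19092 + \left(-19\right)^{2} = 19092 + 361 = 19453$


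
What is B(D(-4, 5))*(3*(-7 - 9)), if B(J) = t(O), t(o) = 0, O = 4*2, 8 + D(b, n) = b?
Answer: 0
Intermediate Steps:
D(b, n) = -8 + b
O = 8
B(J) = 0
B(D(-4, 5))*(3*(-7 - 9)) = 0*(3*(-7 - 9)) = 0*(3*(-16)) = 0*(-48) = 0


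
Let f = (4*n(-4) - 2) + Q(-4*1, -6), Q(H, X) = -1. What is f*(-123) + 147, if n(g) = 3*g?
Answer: 6420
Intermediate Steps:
f = -51 (f = (4*(3*(-4)) - 2) - 1 = (4*(-12) - 2) - 1 = (-48 - 2) - 1 = -50 - 1 = -51)
f*(-123) + 147 = -51*(-123) + 147 = 6273 + 147 = 6420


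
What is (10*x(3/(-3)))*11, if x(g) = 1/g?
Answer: -110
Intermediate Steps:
x(g) = 1/g
(10*x(3/(-3)))*11 = (10/((3/(-3))))*11 = (10/((3*(-⅓))))*11 = (10/(-1))*11 = (10*(-1))*11 = -10*11 = -110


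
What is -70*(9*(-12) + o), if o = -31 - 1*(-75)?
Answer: 4480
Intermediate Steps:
o = 44 (o = -31 + 75 = 44)
-70*(9*(-12) + o) = -70*(9*(-12) + 44) = -70*(-108 + 44) = -70*(-64) = -1*(-4480) = 4480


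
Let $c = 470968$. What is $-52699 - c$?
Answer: $-523667$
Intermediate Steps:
$-52699 - c = -52699 - 470968 = -523667$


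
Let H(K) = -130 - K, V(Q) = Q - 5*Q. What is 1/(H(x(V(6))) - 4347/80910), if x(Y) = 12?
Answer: -8990/1277063 ≈ -0.0070396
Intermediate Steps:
V(Q) = -4*Q
1/(H(x(V(6))) - 4347/80910) = 1/((-130 - 1*12) - 4347/80910) = 1/((-130 - 12) - 4347*1/80910) = 1/(-142 - 483/8990) = 1/(-1277063/8990) = -8990/1277063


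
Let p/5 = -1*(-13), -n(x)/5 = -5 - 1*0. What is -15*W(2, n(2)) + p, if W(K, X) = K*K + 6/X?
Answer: 7/5 ≈ 1.4000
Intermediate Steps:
n(x) = 25 (n(x) = -5*(-5 - 1*0) = -5*(-5 + 0) = -5*(-5) = 25)
W(K, X) = K**2 + 6/X
p = 65 (p = 5*(-1*(-13)) = 5*13 = 65)
-15*W(2, n(2)) + p = -15*(2**2 + 6/25) + 65 = -15*(4 + 6*(1/25)) + 65 = -15*(4 + 6/25) + 65 = -15*106/25 + 65 = -318/5 + 65 = 7/5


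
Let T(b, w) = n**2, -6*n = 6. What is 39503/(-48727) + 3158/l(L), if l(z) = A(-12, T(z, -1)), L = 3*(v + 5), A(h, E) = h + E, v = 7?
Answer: -154314399/535997 ≈ -287.90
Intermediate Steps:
n = -1 (n = -1/6*6 = -1)
T(b, w) = 1 (T(b, w) = (-1)**2 = 1)
A(h, E) = E + h
L = 36 (L = 3*(7 + 5) = 3*12 = 36)
l(z) = -11 (l(z) = 1 - 12 = -11)
39503/(-48727) + 3158/l(L) = 39503/(-48727) + 3158/(-11) = 39503*(-1/48727) + 3158*(-1/11) = -39503/48727 - 3158/11 = -154314399/535997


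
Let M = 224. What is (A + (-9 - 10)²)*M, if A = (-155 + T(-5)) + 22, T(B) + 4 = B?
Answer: 49056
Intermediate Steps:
T(B) = -4 + B
A = -142 (A = (-155 + (-4 - 5)) + 22 = (-155 - 9) + 22 = -164 + 22 = -142)
(A + (-9 - 10)²)*M = (-142 + (-9 - 10)²)*224 = (-142 + (-19)²)*224 = (-142 + 361)*224 = 219*224 = 49056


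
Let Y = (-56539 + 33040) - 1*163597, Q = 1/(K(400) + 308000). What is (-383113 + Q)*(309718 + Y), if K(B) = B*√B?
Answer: -7422537001126689/158000 ≈ -4.6978e+10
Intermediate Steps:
K(B) = B^(3/2)
Q = 1/316000 (Q = 1/(400^(3/2) + 308000) = 1/(8000 + 308000) = 1/316000 ≈ 3.1646e-6)
Y = -187096 (Y = -23499 - 163597 = -187096)
(-383113 + Q)*(309718 + Y) = (-383113 + 1/316000)*(309718 - 187096) = -121063707999/316000*122622 = -7422537001126689/158000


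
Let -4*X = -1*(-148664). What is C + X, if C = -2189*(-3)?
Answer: -30599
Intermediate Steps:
X = -37166 (X = -(-1)*(-148664)/4 = -1/4*148664 = -37166)
C = 6567
C + X = 6567 - 37166 = -30599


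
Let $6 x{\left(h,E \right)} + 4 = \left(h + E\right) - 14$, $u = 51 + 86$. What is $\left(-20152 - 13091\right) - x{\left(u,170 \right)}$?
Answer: $- \frac{199747}{6} \approx -33291.0$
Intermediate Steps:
$u = 137$
$x{\left(h,E \right)} = -3 + \frac{E}{6} + \frac{h}{6}$ ($x{\left(h,E \right)} = - \frac{2}{3} + \frac{\left(h + E\right) - 14}{6} = - \frac{2}{3} + \frac{\left(E + h\right) - 14}{6} = - \frac{2}{3} + \frac{-14 + E + h}{6} = - \frac{2}{3} + \left(- \frac{7}{3} + \frac{E}{6} + \frac{h}{6}\right) = -3 + \frac{E}{6} + \frac{h}{6}$)
$\left(-20152 - 13091\right) - x{\left(u,170 \right)} = \left(-20152 - 13091\right) - \left(-3 + \frac{1}{6} \cdot 170 + \frac{1}{6} \cdot 137\right) = \left(-20152 - 13091\right) - \left(-3 + \frac{85}{3} + \frac{137}{6}\right) = -33243 - \frac{289}{6} = - \frac{199747}{6}$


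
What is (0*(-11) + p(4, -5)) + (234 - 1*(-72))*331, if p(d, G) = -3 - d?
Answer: 101279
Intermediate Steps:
(0*(-11) + p(4, -5)) + (234 - 1*(-72))*331 = (0*(-11) + (-3 - 1*4)) + (234 - 1*(-72))*331 = (0 + (-3 - 4)) + (234 + 72)*331 = (0 - 7) + 306*331 = -7 + 101286 = 101279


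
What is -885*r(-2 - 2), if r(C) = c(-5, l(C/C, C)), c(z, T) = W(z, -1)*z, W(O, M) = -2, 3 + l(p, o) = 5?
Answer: -8850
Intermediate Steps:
l(p, o) = 2 (l(p, o) = -3 + 5 = 2)
c(z, T) = -2*z
r(C) = 10 (r(C) = -2*(-5) = 10)
-885*r(-2 - 2) = -885*10 = -8850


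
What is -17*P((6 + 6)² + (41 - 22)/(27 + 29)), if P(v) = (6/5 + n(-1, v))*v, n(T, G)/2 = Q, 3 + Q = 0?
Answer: 412233/35 ≈ 11778.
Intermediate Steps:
Q = -3 (Q = -3 + 0 = -3)
n(T, G) = -6 (n(T, G) = 2*(-3) = -6)
P(v) = -24*v/5 (P(v) = (6/5 - 6)*v = -24*v/5)
-17*P((6 + 6)² + (41 - 22)/(27 + 29)) = -(-408)*((6 + 6)² + (41 - 22)/(27 + 29))/5 = -(-408)*(12² + 19/56)/5 = -(-408)*(144 + 19*(1/56))/5 = -(-408)*(144 + 19/56)/5 = -(-408)*8083/(5*56) = -17*(-24249/35) = 412233/35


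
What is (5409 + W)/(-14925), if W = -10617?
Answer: 1736/4975 ≈ 0.34894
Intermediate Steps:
(5409 + W)/(-14925) = (5409 - 10617)/(-14925) = -5208*(-1/14925) = 1736/4975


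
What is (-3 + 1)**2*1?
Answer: 4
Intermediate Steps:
(-3 + 1)**2*1 = (-2)**2*1 = 4*1 = 4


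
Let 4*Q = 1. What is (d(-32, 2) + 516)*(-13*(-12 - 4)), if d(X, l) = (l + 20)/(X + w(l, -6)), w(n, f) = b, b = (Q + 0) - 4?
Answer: 107200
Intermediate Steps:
Q = 1/4 (Q = (1/4)*1 = 1/4 ≈ 0.25000)
b = -15/4 (b = (1/4 + 0) - 4 = 1/4 - 4 = -15/4 ≈ -3.7500)
w(n, f) = -15/4
d(X, l) = (20 + l)/(-15/4 + X) (d(X, l) = (l + 20)/(X - 15/4) = (20 + l)/(-15/4 + X))
(d(-32, 2) + 516)*(-13*(-12 - 4)) = (4*(20 + 2)/(-15 + 4*(-32)) + 516)*(-13*(-12 - 4)) = (4*22/(-15 - 128) + 516)*(-13*(-16)) = (4*22/(-143) + 516)*208 = (4*(-1/143)*22 + 516)*208 = (-8/13 + 516)*208 = (6700/13)*208 = 107200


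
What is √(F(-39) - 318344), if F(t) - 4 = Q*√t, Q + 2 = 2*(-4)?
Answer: √(-318340 - 10*I*√39) ≈ 0.055 - 564.22*I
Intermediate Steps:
Q = -10 (Q = -2 + 2*(-4) = -2 - 8 = -10)
F(t) = 4 - 10*√t
√(F(-39) - 318344) = √((4 - 10*I*√39) - 318344) = √(-318340 - 10*I*√39)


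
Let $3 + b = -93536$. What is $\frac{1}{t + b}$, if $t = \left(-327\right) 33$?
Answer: $- \frac{1}{104330} \approx -9.585 \cdot 10^{-6}$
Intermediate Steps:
$b = -93539$ ($b = -3 - 93536 = -93539$)
$t = -10791$
$\frac{1}{t + b} = \frac{1}{-10791 - 93539} = \frac{1}{-104330} = - \frac{1}{104330}$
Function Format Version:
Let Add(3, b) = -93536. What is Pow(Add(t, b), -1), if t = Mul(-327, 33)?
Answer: Rational(-1, 104330) ≈ -9.5850e-6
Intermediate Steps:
b = -93539 (b = Add(-3, -93536) = -93539)
t = -10791
Pow(Add(t, b), -1) = Pow(Add(-10791, -93539), -1) = Pow(-104330, -1) = Rational(-1, 104330)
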